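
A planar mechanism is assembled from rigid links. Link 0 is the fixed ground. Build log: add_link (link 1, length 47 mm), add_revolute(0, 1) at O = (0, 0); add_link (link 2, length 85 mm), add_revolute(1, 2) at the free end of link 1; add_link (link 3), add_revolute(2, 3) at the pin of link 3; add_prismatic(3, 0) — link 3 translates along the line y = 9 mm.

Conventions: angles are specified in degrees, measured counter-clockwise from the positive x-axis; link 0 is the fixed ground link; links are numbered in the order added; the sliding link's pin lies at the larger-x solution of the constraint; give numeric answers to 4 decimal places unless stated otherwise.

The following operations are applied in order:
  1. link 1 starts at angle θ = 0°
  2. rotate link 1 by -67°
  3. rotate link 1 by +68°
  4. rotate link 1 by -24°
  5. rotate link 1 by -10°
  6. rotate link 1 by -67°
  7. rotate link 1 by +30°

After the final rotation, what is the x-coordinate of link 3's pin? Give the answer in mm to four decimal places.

geometry: r = 47 mm, L = 85 mm, e = 9 mm; θ starts at 0°
rotate link 1 by -67°: θ ← 0° -67° = -67°
rotate link 1 by +68°: θ ← -67° +68° = 1°
rotate link 1 by -24°: θ ← 1° -24° = -23°
rotate link 1 by -10°: θ ← -23° -10° = -33°
rotate link 1 by -67°: θ ← -33° -67° = -100°
rotate link 1 by +30°: θ ← -100° +30° = -70°
crank pin P = (r cos θ, r sin θ) = (16.074947, -44.165553)
h = r sin θ − e = -44.165553 − 9 = -53.165553
x = r cos θ + √(L² − h²) = 16.074947 + 66.320615 = 82.395562

82.3956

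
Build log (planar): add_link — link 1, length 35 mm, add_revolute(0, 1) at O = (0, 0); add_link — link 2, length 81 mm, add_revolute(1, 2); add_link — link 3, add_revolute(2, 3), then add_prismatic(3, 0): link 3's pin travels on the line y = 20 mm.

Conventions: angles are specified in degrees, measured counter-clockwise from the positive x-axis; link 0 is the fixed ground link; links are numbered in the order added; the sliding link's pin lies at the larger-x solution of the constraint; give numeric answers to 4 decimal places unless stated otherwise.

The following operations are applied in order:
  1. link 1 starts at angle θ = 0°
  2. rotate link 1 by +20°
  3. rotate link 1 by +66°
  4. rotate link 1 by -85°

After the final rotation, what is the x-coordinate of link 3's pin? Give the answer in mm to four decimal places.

geometry: r = 35 mm, L = 81 mm, e = 20 mm; θ starts at 0°
rotate link 1 by +20°: θ ← 0° +20° = 20°
rotate link 1 by +66°: θ ← 20° +66° = 86°
rotate link 1 by -85°: θ ← 86° -85° = 1°
crank pin P = (r cos θ, r sin θ) = (34.994669, 0.610834)
h = r sin θ − e = 0.610834 − 20 = -19.389166
x = r cos θ + √(L² − h²) = 34.994669 + 78.645154 = 113.639823

113.6398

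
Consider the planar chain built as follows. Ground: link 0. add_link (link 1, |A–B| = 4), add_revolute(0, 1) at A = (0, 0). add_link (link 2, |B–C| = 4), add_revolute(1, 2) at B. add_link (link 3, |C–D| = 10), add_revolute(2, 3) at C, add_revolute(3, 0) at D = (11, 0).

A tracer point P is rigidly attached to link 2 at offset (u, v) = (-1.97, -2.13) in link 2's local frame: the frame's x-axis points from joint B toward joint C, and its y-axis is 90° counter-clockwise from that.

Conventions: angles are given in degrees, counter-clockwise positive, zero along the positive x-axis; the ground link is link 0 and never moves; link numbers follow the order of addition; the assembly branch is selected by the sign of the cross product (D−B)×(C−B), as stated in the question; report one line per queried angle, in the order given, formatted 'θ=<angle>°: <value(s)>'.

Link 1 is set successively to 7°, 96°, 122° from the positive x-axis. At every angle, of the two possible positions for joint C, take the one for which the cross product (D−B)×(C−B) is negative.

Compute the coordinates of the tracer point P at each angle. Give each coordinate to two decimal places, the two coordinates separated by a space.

A=(0,0), D=(11.00,0)
θ=7°: B = A + 4.00·(cos7°, sin7°) = (3.9702, 0.4875)
θ=7°: |BD| = 7.0467
θ=7°: circle(B,4.00) ∩ circle(D,10.00): a=-2.4369, h=3.1720
θ=7°:   candidates: C₊=(1.7586,3.8205) cross=22.352; C₋=(1.3197,-2.5083) cross=-22.352
θ=7°:   branch - wants cross < 0 → take C=(1.3197,-2.5083) (cross=-22.352)
θ=7°: ex = (C−B)/|BC| = (-0.6626,-0.7490); ey = (0.7490,-0.6626)
θ=7°: P = B + -1.97·ex + -2.13·ey = (3.6803,3.3743)
θ=96°: B = A + 4.00·(cos96°, sin96°) = (-0.4181, 3.9781)
θ=96°: |BD| = 12.0913
θ=96°: circle(B,4.00) ∩ circle(D,10.00): a=2.5720, h=3.0634
θ=96°:   candidates: C₊=(3.0186,6.0248) cross=37.041; C₋=(1.0029,0.2390) cross=-37.041
θ=96°:   branch - wants cross < 0 → take C=(1.0029,0.2390) (cross=-37.041)
θ=96°: ex = (C−B)/|BC| = (0.3552,-0.9348); ey = (0.9348,0.3552)
θ=96°: P = B + -1.97·ex + -2.13·ey = (-3.1090,5.0629)
θ=122°: B = A + 4.00·(cos122°, sin122°) = (-2.1197, 3.3922)
θ=122°: |BD| = 13.5511
θ=122°: circle(B,4.00) ∩ circle(D,10.00): a=3.6762, h=1.5766
θ=122°:   candidates: C₊=(1.8341,3.9983) cross=21.365; C₋=(1.0448,0.9455) cross=-21.365
θ=122°:   branch - wants cross < 0 → take C=(1.0448,0.9455) (cross=-21.365)
θ=122°: ex = (C−B)/|BC| = (0.7911,-0.6117); ey = (0.6117,0.7911)
θ=122°: P = B + -1.97·ex + -2.13·ey = (-4.9810,2.9121)

θ=7°: 3.68 3.37
θ=96°: -3.11 5.06
θ=122°: -4.98 2.91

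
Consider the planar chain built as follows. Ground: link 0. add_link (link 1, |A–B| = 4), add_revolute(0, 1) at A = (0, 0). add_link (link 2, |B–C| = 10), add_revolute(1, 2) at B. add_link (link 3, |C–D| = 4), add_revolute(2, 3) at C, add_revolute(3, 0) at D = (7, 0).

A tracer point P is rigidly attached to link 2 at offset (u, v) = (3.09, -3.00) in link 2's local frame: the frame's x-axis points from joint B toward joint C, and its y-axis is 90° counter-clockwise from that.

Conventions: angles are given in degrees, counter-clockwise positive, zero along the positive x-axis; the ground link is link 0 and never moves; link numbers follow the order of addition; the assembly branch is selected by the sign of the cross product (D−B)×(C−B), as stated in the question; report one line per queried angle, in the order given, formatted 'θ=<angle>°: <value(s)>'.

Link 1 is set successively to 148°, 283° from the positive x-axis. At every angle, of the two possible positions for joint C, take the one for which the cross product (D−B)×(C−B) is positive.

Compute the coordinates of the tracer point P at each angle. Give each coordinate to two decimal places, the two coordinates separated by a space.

A=(0,0), D=(7.00,0)
θ=148°: B = A + 4.00·(cos148°, sin148°) = (-3.3922, 2.1197)
θ=148°: |BD| = 10.6062
θ=148°: circle(B,10.00) ∩ circle(D,4.00): a=9.2630, h=3.7678
θ=148°:   candidates: C₊=(6.4370,3.9602) cross=39.961; C₋=(4.9310,-3.4233) cross=-39.961
θ=148°:   branch + wants cross > 0 → take C=(6.4370,3.9602) (cross=39.961)
θ=148°: ex = (C−B)/|BC| = (0.9829,0.1841); ey = (-0.1841,0.9829)
θ=148°: P = B + 3.09·ex + -3.00·ey = (0.1972,-0.2604)
θ=283°: B = A + 4.00·(cos283°, sin283°) = (0.8998, -3.8975)
θ=283°: |BD| = 7.2390
θ=283°: circle(B,10.00) ∩ circle(D,4.00): a=9.4214, h=3.3522
θ=283°:   candidates: C₊=(7.0343,3.9999) cross=24.266; C₋=(10.6439,-1.6498) cross=-24.266
θ=283°:   branch + wants cross > 0 → take C=(7.0343,3.9999) (cross=24.266)
θ=283°: ex = (C−B)/|BC| = (0.6135,0.7897); ey = (-0.7897,0.6135)
θ=283°: P = B + 3.09·ex + -3.00·ey = (5.1646,-3.2976)

θ=148°: 0.20 -0.26
θ=283°: 5.16 -3.30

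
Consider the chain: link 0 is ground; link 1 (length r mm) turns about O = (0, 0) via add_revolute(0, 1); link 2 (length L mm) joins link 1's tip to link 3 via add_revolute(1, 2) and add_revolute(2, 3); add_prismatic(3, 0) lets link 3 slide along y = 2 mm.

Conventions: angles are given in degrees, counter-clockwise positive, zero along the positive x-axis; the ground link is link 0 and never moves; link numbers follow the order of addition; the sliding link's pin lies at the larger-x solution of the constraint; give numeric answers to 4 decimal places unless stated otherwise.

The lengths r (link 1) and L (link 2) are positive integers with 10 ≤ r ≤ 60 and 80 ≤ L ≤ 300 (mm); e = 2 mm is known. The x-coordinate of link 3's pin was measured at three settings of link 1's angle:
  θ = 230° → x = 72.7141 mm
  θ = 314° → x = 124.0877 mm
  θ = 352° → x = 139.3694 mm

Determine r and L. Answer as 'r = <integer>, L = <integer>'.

constraint per measurement: (x − r cos θ)² + (r sin θ − e)² = L²
subtracting the θ₁ and θ₂ equations cancels the r² and L² terms:
r = (x₁² − x₂²) / (2[(x₁cos θ₁ + e sin θ₁) − (x₂cos θ₂ + e sin θ₂)]) = 38.0000 → r = 38
L² = (x₁ − r cos θ₁)² + (r sin θ₁ − e)² = 10403.9980 → L = 102.0000 → L = 102
check at θ₃=352°: x = 139.3694 (printed 139.3694) ✓

r = 38, L = 102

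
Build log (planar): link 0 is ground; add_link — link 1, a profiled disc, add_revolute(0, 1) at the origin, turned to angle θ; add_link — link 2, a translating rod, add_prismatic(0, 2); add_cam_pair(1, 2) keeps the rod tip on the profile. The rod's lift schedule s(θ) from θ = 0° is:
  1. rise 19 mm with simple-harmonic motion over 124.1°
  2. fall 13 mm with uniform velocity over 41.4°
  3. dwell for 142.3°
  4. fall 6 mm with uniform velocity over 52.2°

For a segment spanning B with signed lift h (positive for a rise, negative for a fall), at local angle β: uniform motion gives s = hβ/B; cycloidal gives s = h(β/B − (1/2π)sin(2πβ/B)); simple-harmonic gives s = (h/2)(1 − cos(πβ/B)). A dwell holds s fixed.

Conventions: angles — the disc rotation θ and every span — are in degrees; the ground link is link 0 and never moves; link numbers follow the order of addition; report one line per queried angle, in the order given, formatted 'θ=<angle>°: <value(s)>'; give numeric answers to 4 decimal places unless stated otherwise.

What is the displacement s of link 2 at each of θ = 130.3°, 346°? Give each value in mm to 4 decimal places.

seg 1 [0°–124.1°] simple-harmonic, h=19: full span → s += 19 → s = 19.0000
seg 2 [124.1°–165.5°] uniform, h=-13: θ=130.3° here. β=6.2, B=41.4. -13·6.2/41.4 = -1.9469 → s = 17.0531
seg 2 [124.1°–165.5°] uniform, h=-13: full span → s += -13 → s = 6.0000
seg 3 [165.5°–307.8°] dwell: s stays 6.0000
seg 4 [307.8°–360°] uniform, h=-6: θ=346° here. β=38.2, B=52.2. -6·38.2/52.2 = -4.3908 → s = 1.6092

θ=130.3°: 17.0531
θ=346°: 1.6092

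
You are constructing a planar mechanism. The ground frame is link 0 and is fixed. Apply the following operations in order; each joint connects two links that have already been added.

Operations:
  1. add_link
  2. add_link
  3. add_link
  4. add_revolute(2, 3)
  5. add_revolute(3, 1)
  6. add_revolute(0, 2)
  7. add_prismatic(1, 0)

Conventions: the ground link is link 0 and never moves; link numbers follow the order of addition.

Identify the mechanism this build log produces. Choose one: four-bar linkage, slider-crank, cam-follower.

links: 4 (incl. ground); joints: 3 revolute, 1 prismatic, 0 higher (cam) pair, forming one closed loop
4 links, 3 revolutes + 1 prismatic in one loop → slider-crank

slider-crank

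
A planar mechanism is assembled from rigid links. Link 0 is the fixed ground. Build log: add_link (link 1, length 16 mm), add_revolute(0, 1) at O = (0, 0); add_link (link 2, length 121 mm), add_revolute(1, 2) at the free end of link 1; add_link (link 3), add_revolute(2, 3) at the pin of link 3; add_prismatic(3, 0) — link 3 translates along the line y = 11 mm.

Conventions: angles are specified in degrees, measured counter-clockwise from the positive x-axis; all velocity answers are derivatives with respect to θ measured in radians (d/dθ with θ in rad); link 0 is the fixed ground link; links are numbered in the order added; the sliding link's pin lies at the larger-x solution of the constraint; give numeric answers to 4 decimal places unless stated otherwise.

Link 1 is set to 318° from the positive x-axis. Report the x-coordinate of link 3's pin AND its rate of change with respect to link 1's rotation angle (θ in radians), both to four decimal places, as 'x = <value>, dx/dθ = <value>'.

geometry: r = 16 mm, L = 121 mm, e = 11 mm
crank pin P = (r cos θ, r sin θ) = (11.890317, -10.706090)
h = r sin θ − e = -10.706090 − 11 = -21.706090
x = r cos θ + √(L² − h²) = 11.890317 + 119.037161 = 130.927478
dx/dθ = −r sin θ − h·r cos θ/√(L² − h²) (θ in radians; h = -21.706090) = 12.874255

x = 130.9275, dx/dθ = 12.8743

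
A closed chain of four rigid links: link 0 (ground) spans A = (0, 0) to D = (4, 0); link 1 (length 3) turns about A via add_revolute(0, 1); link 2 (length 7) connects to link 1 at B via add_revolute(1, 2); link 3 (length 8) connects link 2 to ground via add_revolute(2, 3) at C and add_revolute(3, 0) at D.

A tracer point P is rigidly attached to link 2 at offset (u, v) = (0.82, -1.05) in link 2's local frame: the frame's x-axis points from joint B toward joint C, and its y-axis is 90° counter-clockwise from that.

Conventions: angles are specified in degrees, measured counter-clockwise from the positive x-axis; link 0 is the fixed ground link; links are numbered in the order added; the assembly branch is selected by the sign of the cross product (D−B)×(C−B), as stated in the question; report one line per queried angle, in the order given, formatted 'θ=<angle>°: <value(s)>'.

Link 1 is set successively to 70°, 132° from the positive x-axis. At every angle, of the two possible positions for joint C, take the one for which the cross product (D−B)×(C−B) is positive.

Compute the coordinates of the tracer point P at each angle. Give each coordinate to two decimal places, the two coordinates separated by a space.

A=(0,0), D=(4.00,0)
θ=70°: B = A + 3.00·(cos70°, sin70°) = (1.0261, 2.8191)
θ=70°: |BD| = 4.0977
θ=70°: circle(B,7.00) ∩ circle(D,8.00): a=0.2186, h=6.9966
θ=70°:   candidates: C₊=(5.9981,7.7465) cross=28.670; C₋=(-3.6287,-2.4091) cross=-28.670
θ=70°:   branch + wants cross > 0 → take C=(5.9981,7.7465) (cross=28.670)
θ=70°: ex = (C−B)/|BC| = (0.7103,0.7039); ey = (-0.7039,0.7103)
θ=70°: P = B + 0.82·ex + -1.05·ey = (2.3476,2.6505)
θ=132°: B = A + 3.00·(cos132°, sin132°) = (-2.0074, 2.2294)
θ=132°: |BD| = 6.4077
θ=132°: circle(B,7.00) ∩ circle(D,8.00): a=2.0334, h=6.6982
θ=132°:   candidates: C₊=(2.2295,7.8016) cross=42.920; C₋=(-2.4315,-4.7577) cross=-42.920
θ=132°:   branch + wants cross > 0 → take C=(2.2295,7.8016) (cross=42.920)
θ=132°: ex = (C−B)/|BC| = (0.6053,0.7960); ey = (-0.7960,0.6053)
θ=132°: P = B + 0.82·ex + -1.05·ey = (-0.6752,2.2466)

θ=70°: 2.35 2.65
θ=132°: -0.68 2.25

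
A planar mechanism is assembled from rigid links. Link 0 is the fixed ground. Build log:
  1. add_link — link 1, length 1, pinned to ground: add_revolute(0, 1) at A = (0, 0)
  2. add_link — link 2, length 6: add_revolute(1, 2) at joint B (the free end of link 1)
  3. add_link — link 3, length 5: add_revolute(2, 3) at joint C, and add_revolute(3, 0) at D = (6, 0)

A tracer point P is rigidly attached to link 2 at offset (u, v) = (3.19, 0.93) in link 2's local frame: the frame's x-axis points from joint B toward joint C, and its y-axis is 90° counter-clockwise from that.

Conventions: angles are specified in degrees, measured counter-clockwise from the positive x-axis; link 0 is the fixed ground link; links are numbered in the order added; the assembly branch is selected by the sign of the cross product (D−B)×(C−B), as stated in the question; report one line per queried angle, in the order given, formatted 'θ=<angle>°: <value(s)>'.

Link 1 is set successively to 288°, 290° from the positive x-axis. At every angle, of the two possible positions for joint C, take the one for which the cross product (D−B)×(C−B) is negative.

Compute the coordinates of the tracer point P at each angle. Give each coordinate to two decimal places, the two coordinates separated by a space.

A=(0,0), D=(6.00,0)
θ=288°: B = A + 1.00·(cos288°, sin288°) = (0.3090, -0.9511)
θ=288°: |BD| = 5.7699
θ=288°: circle(B,6.00) ∩ circle(D,5.00): a=3.8382, h=4.6118
θ=288°:   candidates: C₊=(3.3345,4.2303) cross=26.609; C₋=(4.8549,-4.8671) cross=-26.609
θ=288°:   branch - wants cross < 0 → take C=(4.8549,-4.8671) (cross=-26.609)
θ=288°: ex = (C−B)/|BC| = (0.7576,-0.6527); ey = (0.6527,0.7576)
θ=288°: P = B + 3.19·ex + 0.93·ey = (3.3329,-2.3285)
θ=290°: B = A + 1.00·(cos290°, sin290°) = (0.3420, -0.9397)
θ=290°: |BD| = 5.7355
θ=290°: circle(B,6.00) ∩ circle(D,5.00): a=3.8267, h=4.6213
θ=290°:   candidates: C₊=(3.3598,4.2461) cross=26.505; C₋=(4.8741,-4.8716) cross=-26.505
θ=290°:   branch - wants cross < 0 → take C=(4.8741,-4.8716) (cross=-26.505)
θ=290°: ex = (C−B)/|BC| = (0.7554,-0.6553); ey = (0.6553,0.7554)
θ=290°: P = B + 3.19·ex + 0.93·ey = (3.3610,-2.3277)

θ=288°: 3.33 -2.33
θ=290°: 3.36 -2.33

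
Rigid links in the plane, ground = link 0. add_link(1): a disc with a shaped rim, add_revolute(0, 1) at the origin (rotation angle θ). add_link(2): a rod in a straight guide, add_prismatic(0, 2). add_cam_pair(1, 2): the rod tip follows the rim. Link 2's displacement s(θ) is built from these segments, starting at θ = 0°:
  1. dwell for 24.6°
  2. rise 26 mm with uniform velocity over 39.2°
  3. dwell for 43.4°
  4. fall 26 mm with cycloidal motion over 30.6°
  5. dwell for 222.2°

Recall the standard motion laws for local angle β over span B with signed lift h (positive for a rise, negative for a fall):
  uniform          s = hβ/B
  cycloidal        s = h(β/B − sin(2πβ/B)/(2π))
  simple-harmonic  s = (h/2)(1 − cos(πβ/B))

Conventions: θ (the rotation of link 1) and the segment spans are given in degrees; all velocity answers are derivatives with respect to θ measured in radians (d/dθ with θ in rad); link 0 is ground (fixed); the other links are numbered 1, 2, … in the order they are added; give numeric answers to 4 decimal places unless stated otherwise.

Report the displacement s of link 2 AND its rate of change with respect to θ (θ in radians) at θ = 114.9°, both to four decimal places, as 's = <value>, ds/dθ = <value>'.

segment 1 (0° to 24.6°, dwell): s unchanged at 0.0000
segment 2 (24.6° to 63.8°, uniform, h = 26) is passed completely: s = 0.0000 + (26) = 26.0000
segment 3 (63.8° to 107.2°, dwell): s unchanged at 26.0000
θ = 114.9° falls in segment 4 (107.2° to 137.8°, cycloidal, h = -26): β = 114.9 − 107.2 = 7.7°, B = 30.6°; Δs = -26·(0.2516 − sin(2π·0.2516)/(2π)) = -2.4047; s = 26.0000 − 2.4047 = 23.5953
velocity in seg [107.2°–137.8°] (cycloidal), θ in radians: β = 7.7° = 0.1344 rad, B = 30.6° = 0.5341 rad; ds/dθ = (h/B)(1 − cos(2πβ/B)) = ((-26)/0.5341)(1 − cos(2π·0.2516)) = -49.182487 mm/rad

s = 23.5953, ds/dθ = -49.1825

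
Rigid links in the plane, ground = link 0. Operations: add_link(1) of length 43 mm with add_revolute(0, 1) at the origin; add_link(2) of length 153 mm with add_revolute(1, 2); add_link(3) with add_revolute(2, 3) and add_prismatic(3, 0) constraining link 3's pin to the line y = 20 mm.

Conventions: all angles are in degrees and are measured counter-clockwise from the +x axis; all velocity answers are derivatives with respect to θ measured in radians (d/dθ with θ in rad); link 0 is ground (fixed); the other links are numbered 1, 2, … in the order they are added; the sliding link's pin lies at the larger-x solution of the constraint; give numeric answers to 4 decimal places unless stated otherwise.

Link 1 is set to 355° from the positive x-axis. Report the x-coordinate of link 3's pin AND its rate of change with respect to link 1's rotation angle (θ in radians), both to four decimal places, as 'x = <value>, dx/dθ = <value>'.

geometry: r = 43 mm, L = 153 mm, e = 20 mm
crank pin P = (r cos θ, r sin θ) = (42.836372, -3.747697)
h = r sin θ − e = -3.747697 − 20 = -23.747697
x = r cos θ + √(L² − h²) = 42.836372 + 151.145780 = 193.982152
dx/dθ = −r sin θ − h·r cos θ/√(L² − h²) (θ in radians; h = -23.747697) = 10.478055

x = 193.9822, dx/dθ = 10.4781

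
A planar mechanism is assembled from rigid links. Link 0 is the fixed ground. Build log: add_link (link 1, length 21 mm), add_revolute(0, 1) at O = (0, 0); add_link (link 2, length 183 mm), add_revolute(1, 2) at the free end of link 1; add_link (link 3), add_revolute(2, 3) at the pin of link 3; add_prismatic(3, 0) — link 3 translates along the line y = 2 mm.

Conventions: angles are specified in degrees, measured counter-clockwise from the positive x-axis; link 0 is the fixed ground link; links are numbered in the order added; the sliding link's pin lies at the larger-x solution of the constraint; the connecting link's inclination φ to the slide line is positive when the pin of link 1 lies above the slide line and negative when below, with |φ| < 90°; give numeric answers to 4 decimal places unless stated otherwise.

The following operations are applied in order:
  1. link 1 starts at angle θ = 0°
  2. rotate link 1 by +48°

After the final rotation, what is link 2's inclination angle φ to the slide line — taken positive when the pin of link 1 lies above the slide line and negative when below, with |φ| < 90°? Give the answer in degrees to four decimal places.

geometry: r = 21 mm, L = 183 mm, e = 2 mm; θ starts at 0°
rotate link 1 by +48°: θ ← 0° +48° = 48°
h = r sin θ − e = 15.606041 − 2 = 13.606041
sin φ = h / L = 13.606041 / 183 = 0.07434995
φ = arcsin(0.07434995) = 4.263873°

4.2639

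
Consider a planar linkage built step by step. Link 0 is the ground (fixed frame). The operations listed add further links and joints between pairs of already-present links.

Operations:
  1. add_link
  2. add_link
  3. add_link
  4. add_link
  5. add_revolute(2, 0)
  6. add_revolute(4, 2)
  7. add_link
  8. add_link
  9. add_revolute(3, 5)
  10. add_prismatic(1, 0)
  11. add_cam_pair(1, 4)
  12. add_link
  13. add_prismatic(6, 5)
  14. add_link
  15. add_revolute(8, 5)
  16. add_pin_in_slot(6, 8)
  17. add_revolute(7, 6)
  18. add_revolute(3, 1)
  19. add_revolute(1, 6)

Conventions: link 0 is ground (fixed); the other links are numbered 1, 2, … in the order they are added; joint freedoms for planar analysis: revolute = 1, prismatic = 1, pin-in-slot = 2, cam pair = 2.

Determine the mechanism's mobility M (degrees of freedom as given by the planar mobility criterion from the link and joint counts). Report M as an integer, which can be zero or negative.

L=1 J1=0 J2=0
add link → L=2 J1=0 J2=0
add link → L=3 J1=0 J2=0
add link → L=4 J1=0 J2=0
add link → L=5 J1=0 J2=0
R@2,0 dof=1 J1 → L=5 J1=1 J2=0
R@4,2 dof=1 J1 → L=5 J1=2 J2=0
add link → L=6 J1=2 J2=0
add link → L=7 J1=2 J2=0
R@3,5 dof=1 J1 → L=7 J1=3 J2=0
P@1,0 dof=1 J1 → L=7 J1=4 J2=0
C@1,4 dof=2 J2 → L=7 J1=4 J2=1
add link → L=8 J1=4 J2=1
P@6,5 dof=1 J1 → L=8 J1=5 J2=1
add link → L=9 J1=5 J2=1
R@8,5 dof=1 J1 → L=9 J1=6 J2=1
PS@6,8 dof=2 J2 → L=9 J1=6 J2=2
R@7,6 dof=1 J1 → L=9 J1=7 J2=2
R@3,1 dof=1 J1 → L=9 J1=8 J2=2
R@1,6 dof=1 J1 → L=9 J1=9 J2=2
M=3(L−1)−2J1−J2=3·8−2·9−2=4

M = 4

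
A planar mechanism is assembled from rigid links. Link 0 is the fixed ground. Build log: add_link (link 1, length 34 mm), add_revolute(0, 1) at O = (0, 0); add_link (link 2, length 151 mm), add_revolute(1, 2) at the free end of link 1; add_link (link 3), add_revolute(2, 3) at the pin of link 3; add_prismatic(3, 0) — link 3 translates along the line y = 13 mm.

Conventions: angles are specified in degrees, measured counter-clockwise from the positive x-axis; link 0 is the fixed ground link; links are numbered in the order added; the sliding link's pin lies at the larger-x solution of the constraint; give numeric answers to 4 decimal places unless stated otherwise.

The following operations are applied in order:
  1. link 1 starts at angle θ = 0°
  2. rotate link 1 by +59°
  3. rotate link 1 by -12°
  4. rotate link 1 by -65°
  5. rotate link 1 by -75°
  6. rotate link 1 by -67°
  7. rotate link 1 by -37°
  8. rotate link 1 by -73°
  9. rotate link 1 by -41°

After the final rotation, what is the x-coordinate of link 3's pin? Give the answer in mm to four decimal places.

geometry: r = 34 mm, L = 151 mm, e = 13 mm; θ starts at 0°
rotate link 1 by +59°: θ ← 0° +59° = 59°
rotate link 1 by -12°: θ ← 59° -12° = 47°
rotate link 1 by -65°: θ ← 47° -65° = -18°
rotate link 1 by -75°: θ ← -18° -75° = -93°
rotate link 1 by -67°: θ ← -93° -67° = -160°
rotate link 1 by -37°: θ ← -160° -37° = -197°
rotate link 1 by -73°: θ ← -197° -73° = -270°
rotate link 1 by -41°: θ ← -270° -41° = -311°
crank pin P = (r cos θ, r sin θ) = (22.306007, 25.660126)
h = r sin θ − e = 25.660126 − 13 = 12.660126
x = r cos θ + √(L² − h²) = 22.306007 + 150.468340 = 172.774347

172.7743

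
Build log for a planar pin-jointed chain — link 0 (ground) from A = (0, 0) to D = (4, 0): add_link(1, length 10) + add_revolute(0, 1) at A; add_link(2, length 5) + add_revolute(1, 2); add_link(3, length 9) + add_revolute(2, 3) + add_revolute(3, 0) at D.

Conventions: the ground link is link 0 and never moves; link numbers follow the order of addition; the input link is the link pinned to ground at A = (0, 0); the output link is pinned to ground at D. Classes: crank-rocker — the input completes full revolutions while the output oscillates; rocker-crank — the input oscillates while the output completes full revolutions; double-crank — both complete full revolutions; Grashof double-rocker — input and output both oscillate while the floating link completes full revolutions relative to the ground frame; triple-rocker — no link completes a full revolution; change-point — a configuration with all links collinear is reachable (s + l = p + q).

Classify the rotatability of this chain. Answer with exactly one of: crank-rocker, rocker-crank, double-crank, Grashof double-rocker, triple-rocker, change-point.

lengths: ground=4, input=10, coupler=5, output=9
sorted: s=4 (shortest), l=10 (longest), p+q=14
s + l = 14 vs p + q = 14
s + l = p + q → change-point (collinear configuration reachable)

change-point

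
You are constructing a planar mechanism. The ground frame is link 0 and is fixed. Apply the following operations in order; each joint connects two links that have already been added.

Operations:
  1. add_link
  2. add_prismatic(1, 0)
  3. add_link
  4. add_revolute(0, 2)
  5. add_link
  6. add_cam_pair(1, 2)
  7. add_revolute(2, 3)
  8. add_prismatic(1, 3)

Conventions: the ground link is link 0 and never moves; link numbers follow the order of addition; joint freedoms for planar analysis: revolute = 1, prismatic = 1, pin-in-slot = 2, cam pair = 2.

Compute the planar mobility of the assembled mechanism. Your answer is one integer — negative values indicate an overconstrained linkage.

(L,J1,J2)=(1,0,0); link0 fixed
link1: (2,0,0)
P 1-0 [J1]: (2,1,0)
link2: (3,1,0)
R 0-2 [J1]: (3,2,0)
link3: (4,2,0)
C 1-2 [J2]: (4,2,1)
R 2-3 [J1]: (4,3,1)
P 1-3 [J1]: (4,4,1)
Grübler: 3·3 − 2·4 − 1 = 0

M = 0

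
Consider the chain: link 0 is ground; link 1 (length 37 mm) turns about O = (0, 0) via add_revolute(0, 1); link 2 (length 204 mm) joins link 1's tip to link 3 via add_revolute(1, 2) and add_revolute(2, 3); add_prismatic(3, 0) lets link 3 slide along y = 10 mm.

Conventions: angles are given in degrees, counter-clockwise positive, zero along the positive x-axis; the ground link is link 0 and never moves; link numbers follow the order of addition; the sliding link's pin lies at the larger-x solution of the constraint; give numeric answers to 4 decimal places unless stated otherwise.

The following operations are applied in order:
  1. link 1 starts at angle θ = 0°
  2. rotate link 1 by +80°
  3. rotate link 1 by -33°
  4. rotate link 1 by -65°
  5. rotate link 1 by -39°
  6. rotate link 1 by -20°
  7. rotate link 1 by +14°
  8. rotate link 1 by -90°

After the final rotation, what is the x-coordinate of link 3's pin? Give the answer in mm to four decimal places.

geometry: r = 37 mm, L = 204 mm, e = 10 mm; θ starts at 0°
rotate link 1 by +80°: θ ← 0° +80° = 80°
rotate link 1 by -33°: θ ← 80° -33° = 47°
rotate link 1 by -65°: θ ← 47° -65° = -18°
rotate link 1 by -39°: θ ← -18° -39° = -57°
rotate link 1 by -20°: θ ← -57° -20° = -77°
rotate link 1 by +14°: θ ← -77° +14° = -63°
rotate link 1 by -90°: θ ← -63° -90° = -153°
crank pin P = (r cos θ, r sin θ) = (-32.967241, -16.797648)
h = r sin θ − e = -16.797648 − 10 = -26.797648
x = r cos θ + √(L² − h²) = -32.967241 + 202.232258 = 169.265016

169.2650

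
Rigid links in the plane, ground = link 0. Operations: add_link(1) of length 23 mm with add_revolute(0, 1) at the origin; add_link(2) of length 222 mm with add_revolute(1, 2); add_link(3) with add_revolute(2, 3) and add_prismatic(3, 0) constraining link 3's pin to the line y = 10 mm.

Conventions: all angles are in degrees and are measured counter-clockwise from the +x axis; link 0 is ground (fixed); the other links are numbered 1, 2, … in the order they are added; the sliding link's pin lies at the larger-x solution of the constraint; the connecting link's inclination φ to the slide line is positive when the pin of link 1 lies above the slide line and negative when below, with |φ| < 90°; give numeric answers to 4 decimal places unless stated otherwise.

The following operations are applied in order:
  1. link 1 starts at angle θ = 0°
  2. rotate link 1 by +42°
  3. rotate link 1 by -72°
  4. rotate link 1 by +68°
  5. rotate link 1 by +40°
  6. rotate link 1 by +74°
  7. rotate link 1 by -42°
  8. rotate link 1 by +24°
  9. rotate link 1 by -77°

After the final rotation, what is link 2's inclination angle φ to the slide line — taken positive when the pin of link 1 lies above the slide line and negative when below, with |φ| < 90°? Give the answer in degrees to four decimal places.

geometry: r = 23 mm, L = 222 mm, e = 10 mm; θ starts at 0°
rotate link 1 by +42°: θ ← 0° +42° = 42°
rotate link 1 by -72°: θ ← 42° -72° = -30°
rotate link 1 by +68°: θ ← -30° +68° = 38°
rotate link 1 by +40°: θ ← 38° +40° = 78°
rotate link 1 by +74°: θ ← 78° +74° = 152°
rotate link 1 by -42°: θ ← 152° -42° = 110°
rotate link 1 by +24°: θ ← 110° +24° = 134°
rotate link 1 by -77°: θ ← 134° -77° = 57°
h = r sin θ − e = 19.289423 − 10 = 9.289423
sin φ = h / L = 9.289423 / 222 = 0.04184425
φ = arcsin(0.04184425) = 2.398199°

2.3982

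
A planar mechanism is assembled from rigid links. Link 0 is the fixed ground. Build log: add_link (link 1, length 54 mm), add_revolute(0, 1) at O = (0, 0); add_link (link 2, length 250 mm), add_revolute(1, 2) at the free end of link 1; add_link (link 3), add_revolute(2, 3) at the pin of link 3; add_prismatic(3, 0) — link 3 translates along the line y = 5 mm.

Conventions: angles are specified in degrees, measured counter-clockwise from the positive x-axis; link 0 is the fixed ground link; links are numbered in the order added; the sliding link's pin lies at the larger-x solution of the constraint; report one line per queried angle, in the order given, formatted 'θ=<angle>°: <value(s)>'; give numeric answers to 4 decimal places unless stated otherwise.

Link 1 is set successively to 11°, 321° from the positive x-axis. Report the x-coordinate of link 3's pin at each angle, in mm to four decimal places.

geometry: r = 54 mm, L = 250 mm, e = 5 mm
θ=11°: crank pin P = (r cos θ, r sin θ) = (53.007868, 10.303686)
θ=11°: h = r sin θ − e = 10.303686 − 5 = 5.303686
θ=11°: x = r cos θ + √(L² − h²) = 53.007868 + 249.943736 = 302.951603
θ=321°: crank pin P = (r cos θ, r sin θ) = (41.965882, -33.983301)
θ=321°: h = r sin θ − e = -33.983301 − 5 = -38.983301
θ=321°: x = r cos θ + √(L² − h²) = 41.965882 + 246.941901 = 288.907782

θ=11°: 302.9516
θ=321°: 288.9078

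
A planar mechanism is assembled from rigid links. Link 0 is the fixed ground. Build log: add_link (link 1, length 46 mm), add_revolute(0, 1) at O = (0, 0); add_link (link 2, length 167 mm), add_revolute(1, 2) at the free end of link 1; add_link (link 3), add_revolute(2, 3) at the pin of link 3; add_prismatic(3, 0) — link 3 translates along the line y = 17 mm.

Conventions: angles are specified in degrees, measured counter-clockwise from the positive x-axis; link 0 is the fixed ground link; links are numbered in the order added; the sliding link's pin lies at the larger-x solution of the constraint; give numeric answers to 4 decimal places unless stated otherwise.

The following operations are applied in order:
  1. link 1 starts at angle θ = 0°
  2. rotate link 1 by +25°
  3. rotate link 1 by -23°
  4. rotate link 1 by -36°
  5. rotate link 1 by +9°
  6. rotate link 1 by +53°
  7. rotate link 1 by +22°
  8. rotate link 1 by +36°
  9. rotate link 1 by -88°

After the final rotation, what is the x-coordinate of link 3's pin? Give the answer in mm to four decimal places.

geometry: r = 46 mm, L = 167 mm, e = 17 mm; θ starts at 0°
rotate link 1 by +25°: θ ← 0° +25° = 25°
rotate link 1 by -23°: θ ← 25° -23° = 2°
rotate link 1 by -36°: θ ← 2° -36° = -34°
rotate link 1 by +9°: θ ← -34° +9° = -25°
rotate link 1 by +53°: θ ← -25° +53° = 28°
rotate link 1 by +22°: θ ← 28° +22° = 50°
rotate link 1 by +36°: θ ← 50° +36° = 86°
rotate link 1 by -88°: θ ← 86° -88° = -2°
crank pin P = (r cos θ, r sin θ) = (45.971978, -1.605377)
h = r sin θ − e = -1.605377 − 17 = -18.605377
x = r cos θ + √(L² − h²) = 45.971978 + 165.960357 = 211.932335

211.9323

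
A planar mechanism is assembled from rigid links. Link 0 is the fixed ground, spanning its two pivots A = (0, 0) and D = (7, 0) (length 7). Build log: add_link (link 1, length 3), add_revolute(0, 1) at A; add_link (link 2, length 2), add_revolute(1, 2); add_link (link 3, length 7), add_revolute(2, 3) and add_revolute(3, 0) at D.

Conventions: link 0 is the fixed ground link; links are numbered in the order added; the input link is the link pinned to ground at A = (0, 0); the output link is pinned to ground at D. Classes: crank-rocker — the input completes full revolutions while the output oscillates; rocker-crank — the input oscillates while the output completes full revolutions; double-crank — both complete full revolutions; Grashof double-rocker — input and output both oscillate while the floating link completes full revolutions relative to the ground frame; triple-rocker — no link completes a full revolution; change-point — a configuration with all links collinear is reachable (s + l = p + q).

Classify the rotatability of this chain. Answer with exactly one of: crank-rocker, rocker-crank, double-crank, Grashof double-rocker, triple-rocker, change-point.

lengths: ground=7, input=3, coupler=2, output=7
sorted: s=2 (shortest), l=7 (longest), p+q=10
s + l = 9 vs p + q = 10
s + l < p + q (Grashof) with shortest = coupler link → Grashof double-rocker

Grashof double-rocker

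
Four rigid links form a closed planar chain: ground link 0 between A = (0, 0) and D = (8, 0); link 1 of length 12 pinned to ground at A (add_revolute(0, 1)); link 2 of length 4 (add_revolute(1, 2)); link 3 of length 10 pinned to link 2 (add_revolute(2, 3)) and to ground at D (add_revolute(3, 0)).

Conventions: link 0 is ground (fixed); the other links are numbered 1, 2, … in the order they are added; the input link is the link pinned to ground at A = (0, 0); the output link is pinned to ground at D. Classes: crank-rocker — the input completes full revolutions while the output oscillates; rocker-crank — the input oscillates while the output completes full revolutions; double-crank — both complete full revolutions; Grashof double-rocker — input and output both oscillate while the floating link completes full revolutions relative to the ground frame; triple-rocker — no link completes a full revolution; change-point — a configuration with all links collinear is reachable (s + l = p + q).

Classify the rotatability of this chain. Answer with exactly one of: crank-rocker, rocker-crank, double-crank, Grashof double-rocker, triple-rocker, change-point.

lengths: ground=8, input=12, coupler=4, output=10
sorted: s=4 (shortest), l=12 (longest), p+q=18
s + l = 16 vs p + q = 18
s + l < p + q (Grashof) with shortest = coupler link → Grashof double-rocker

Grashof double-rocker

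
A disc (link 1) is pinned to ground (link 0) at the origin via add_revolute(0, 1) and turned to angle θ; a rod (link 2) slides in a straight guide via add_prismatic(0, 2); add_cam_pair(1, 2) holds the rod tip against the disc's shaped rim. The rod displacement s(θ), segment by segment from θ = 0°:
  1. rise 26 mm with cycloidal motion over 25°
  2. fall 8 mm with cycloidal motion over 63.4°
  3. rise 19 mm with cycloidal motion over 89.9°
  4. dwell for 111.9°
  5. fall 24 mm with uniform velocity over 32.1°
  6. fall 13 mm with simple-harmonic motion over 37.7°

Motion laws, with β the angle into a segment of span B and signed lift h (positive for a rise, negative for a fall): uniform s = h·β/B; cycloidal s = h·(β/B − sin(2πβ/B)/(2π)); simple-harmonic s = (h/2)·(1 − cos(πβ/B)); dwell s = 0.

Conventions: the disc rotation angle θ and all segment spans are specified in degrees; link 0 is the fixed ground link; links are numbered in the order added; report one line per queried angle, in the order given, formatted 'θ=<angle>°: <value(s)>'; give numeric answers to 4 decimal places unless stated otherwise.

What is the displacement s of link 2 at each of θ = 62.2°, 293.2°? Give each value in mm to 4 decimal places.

segment 1 (0° to 25°, cycloidal, h = 26) is passed completely: s = 0.0000 + (26) = 26.0000
θ = 62.2° falls in segment 2 (25° to 88.4°, cycloidal, h = -8): β = 62.2 − 25 = 37.2°, B = 63.4°; Δs = -8·(0.5868 − sin(2π·0.5868)/(2π)) = -5.3542; s = 26.0000 − 5.3542 = 20.6458
segment 2 (25° to 88.4°, cycloidal, h = -8) is passed completely: s = 26.0000 + (-8) = 18.0000
segment 3 (88.4° to 178.3°, cycloidal, h = 19) is passed completely: s = 18.0000 + (19) = 37.0000
segment 4 (178.3° to 290.2°, dwell): s unchanged at 37.0000
θ = 293.2° falls in segment 5 (290.2° to 322.3°, uniform, h = -24): β = 293.2 − 290.2 = 3°, B = 32.1°; Δs = -24·3/32.1 = -2.2430; s = 37.0000 − 2.2430 = 34.7570

θ=62.2°: 20.6458
θ=293.2°: 34.7570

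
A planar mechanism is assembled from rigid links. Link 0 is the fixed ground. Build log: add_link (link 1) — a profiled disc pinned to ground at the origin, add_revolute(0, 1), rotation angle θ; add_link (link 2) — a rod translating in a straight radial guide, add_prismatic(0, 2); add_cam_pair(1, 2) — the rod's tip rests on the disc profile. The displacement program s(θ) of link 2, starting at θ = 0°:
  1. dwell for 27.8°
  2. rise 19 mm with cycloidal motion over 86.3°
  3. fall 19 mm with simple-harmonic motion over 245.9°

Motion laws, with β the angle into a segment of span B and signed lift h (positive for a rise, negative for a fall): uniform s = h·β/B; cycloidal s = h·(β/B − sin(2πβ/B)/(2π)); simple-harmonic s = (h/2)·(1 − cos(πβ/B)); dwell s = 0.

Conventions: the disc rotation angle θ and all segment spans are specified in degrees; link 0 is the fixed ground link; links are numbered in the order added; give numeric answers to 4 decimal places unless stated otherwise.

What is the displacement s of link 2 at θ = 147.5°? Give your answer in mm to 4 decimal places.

seg 1 [0°–27.8°] dwell: s stays 0.0000
seg 2 [27.8°–114.1°] cycloidal, h=19: full span → s += 19 → s = 19.0000
seg 3 [114.1°–360°] simple-harmonic, h=-19: θ=147.5° here. β=33.4, B=245.9. -19/2·(1 − cos(π·0.1358)) = -0.8519 → s = 18.1481

18.1481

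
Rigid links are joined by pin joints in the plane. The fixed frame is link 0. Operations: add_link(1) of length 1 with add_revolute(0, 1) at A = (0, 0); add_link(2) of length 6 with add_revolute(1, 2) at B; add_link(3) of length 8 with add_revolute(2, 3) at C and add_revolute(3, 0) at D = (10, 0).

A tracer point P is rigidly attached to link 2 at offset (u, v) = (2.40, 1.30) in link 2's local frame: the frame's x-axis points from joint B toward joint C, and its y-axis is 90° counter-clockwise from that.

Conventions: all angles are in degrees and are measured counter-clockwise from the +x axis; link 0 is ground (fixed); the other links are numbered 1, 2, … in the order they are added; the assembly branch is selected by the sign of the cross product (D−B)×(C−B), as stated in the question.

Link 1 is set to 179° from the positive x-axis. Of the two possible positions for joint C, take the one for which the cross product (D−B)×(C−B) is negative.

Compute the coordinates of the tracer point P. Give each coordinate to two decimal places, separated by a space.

A=(0,0), D=(10.00,0)
B = A + 1.00·(cos179°, sin179°) = (-0.9998, 0.0175)
|BD| = 10.9999
circle(B,6.00) ∩ circle(D,8.00): a=4.2272, h=4.2580
  candidates: C₊=(3.2341,4.2688) cross=46.838; C₋=(3.2206,-4.2473) cross=-46.838
  branch - wants cross < 0 → take C=(3.2206,-4.2473) (cross=-46.838)
ex = (C−B)/|BC| = (0.7034,-0.7108); ey = (0.7108,0.7034)
P = B + 2.40·ex + 1.30·ey = (1.6123,-0.7740)

1.61 -0.77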